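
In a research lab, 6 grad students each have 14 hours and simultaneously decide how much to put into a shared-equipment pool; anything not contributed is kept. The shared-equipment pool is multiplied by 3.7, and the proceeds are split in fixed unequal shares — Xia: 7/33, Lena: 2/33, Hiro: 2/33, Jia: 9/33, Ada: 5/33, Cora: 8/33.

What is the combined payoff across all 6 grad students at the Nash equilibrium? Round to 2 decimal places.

A player with share s gets back 3.7·s per unit contributed, so full contribution is dominant for anyone with s > 1/3.7 = 0.2703 and zero contribution is dominant for anyone below.
Jia alone (share 9/33) is above the threshold, contributing 14; the remaining 5 contribute 0. Total contributed: 14.
The shared-equipment pool pays out 3.7 × 14 = 51.80 in total (split across the unequal shares, but the aggregate is all that matters for the group sum).
The 5 free-riders keep 14 each, adding 70. Group total = 70 + 51.80 = 121.80.

121.80 hours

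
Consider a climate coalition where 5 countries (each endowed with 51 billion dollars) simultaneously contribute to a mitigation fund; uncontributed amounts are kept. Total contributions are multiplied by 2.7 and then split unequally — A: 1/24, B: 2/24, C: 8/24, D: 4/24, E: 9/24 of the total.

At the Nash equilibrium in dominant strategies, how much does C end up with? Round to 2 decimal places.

96.90 billion dollars

Each unit j contributes comes back to j as 2.7 × (j's share), so j prefers to contribute only if that share exceeds 1/2.7 = 0.3704; otherwise keeping the unit dominates.
Only E (9/24) clears that bar, contributing 51; the remaining 4 contribute 0. Total contributed: 51.
C keeps 51 and receives 2.7 × 51 × 8/24 = 45.90 from the mitigation fund, for a payoff of 96.90.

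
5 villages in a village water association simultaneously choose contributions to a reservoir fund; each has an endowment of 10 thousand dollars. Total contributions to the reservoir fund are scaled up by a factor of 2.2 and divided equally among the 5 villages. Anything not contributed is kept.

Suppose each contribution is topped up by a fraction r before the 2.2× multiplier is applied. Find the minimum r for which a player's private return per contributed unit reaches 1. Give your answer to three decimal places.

1.273

With matching at rate r, one contributed unit becomes (1 + r) in the reservoir fund and returns 2.2 × (1 + r) / 5 to the contributor.
Setting this equal to 1: 1 + r = 5/2.2 = 2.2727.
So the minimum matching rate is r = 2.2727 − 1 = 1.273.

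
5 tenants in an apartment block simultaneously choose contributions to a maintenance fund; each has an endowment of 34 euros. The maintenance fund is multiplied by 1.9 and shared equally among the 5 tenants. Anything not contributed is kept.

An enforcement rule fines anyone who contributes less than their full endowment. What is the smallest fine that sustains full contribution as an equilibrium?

21.08 euros

Given the others contribute fully, the best deviation is to contribute 0 (any partial contribution still incurs the fine and gives up units whose private return 0.3800 is below 1).
Deviating from 34 to 0 saves 34 euros but forfeits the deviator's share of the drop in the maintenance fund: 1.9/5 × 34 = 12.92.
So the deviation gain is 34 − 12.92 = 21.08, and the fine must be at least 21.08 euros to wipe it out.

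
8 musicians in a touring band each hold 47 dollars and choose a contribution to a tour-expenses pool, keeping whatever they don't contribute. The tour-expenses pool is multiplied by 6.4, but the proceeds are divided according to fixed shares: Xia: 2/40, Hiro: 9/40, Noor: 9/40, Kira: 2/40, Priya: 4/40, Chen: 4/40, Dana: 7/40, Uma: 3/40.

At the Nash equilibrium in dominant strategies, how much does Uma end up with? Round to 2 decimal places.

For player j, contributing a unit is worthwhile iff 6.4 × (j's share) ≥ 1, i.e. iff j's share is at least 0.1563.
The shares above 0.1563 belong to Hiro, Noor and Dana, contributing 47 each; the remaining 5 contribute 0. Total contributed: 141.
Uma keeps 47 and receives 6.4 × 141 × 3/40 = 67.68 from the tour-expenses pool, for a payoff of 114.68.

114.68 dollars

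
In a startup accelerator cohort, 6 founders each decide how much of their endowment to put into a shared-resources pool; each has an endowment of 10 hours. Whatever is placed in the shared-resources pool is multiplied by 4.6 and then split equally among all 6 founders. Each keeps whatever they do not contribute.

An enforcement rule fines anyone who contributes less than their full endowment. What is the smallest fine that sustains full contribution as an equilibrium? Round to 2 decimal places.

2.33 hours

Given the others contribute fully, the best deviation is to contribute 0 (any partial contribution still incurs the fine and gives up units whose private return 0.7667 is below 1).
Deviating from 10 to 0 saves 10 hours but forfeits the deviator's share of the drop in the shared-resources pool: 4.6/6 × 10 = 7.67.
So the deviation gain is 10 − 7.67 = 2.33, and the fine must be at least 2.33 hours to wipe it out.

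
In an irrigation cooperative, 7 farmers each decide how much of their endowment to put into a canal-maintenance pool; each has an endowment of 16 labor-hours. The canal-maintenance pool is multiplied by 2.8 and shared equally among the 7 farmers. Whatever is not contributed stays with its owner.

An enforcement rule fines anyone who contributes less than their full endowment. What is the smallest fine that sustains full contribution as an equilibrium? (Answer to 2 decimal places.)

9.60 labor-hours

Given the others contribute fully, the best deviation is to contribute 0 (any partial contribution still incurs the fine and gives up units whose private return 0.4000 is below 1).
Deviating from 16 to 0 saves 16 labor-hours but forfeits the deviator's share of the drop in the canal-maintenance pool: 2.8/7 × 16 = 6.40.
So the deviation gain is 16 − 6.40 = 9.60, and the fine must be at least 9.60 labor-hours to wipe it out.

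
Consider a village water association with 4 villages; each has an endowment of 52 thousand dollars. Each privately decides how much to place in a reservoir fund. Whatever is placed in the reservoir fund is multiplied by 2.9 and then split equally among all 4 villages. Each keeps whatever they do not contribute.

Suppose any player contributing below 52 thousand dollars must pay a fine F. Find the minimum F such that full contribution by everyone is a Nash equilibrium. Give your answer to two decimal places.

14.30 thousand dollars

Given the others contribute fully, the best deviation is to contribute 0 (any partial contribution still incurs the fine and gives up units whose private return 0.7250 is below 1).
Deviating from 52 to 0 saves 52 thousand dollars but forfeits the deviator's share of the drop in the reservoir fund: 2.9/4 × 52 = 37.70.
So the deviation gain is 52 − 37.70 = 14.30, and the fine must be at least 14.30 thousand dollars to wipe it out.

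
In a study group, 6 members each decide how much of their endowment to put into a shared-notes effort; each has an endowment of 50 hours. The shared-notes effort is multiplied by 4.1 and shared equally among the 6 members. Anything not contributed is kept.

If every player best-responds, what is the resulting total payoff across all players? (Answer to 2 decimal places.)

Each contributed unit returns 4.1/6 = 0.6833 to its contributor — below 1 — so contributing 0 is dominant for every player. At the Nash equilibrium everyone keeps their 50, and the group total is 6 × 50 = 300.

300.00 hours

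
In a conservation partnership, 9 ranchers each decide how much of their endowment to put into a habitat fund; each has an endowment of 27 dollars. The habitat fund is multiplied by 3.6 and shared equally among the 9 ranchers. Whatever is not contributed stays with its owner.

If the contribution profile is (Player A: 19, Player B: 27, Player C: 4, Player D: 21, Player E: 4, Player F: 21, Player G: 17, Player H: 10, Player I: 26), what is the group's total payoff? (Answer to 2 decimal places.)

630.40 dollars

Total contributed: 19 + 27 + 4 + 21 + 4 + 21 + 17 + 10 + 26 = 149; total kept: 9 × 27 − 149 = 94.
The habitat fund pays out 3.6 × 149 = 536.40 in aggregate.
Group total = 94 + 536.40 = 630.40.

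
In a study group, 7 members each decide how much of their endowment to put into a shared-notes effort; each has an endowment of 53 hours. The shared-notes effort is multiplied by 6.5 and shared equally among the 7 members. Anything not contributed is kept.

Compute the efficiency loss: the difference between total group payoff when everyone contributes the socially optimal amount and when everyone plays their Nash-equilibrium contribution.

Each contributed unit returns 6.5/7 = 0.9286 to its contributor — below 1 — so contributing 0 is dominant for every player. At the Nash equilibrium everyone keeps their 53, and the group total is 7 × 53 = 371.
Each contributed unit returns 6.500 to the group as a whole (0.9286 to each of 7 players), which exceeds 1, so the social optimum is full contribution: group total = 6.500 × 371 = 2411.50.
Efficiency loss = 2411.50 − 371 = 2040.50.

2040.50 hours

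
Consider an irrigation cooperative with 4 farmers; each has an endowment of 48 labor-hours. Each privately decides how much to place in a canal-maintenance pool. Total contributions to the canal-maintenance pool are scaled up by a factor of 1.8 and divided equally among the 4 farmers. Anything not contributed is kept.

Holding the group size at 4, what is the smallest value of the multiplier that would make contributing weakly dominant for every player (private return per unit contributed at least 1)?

4

A contributed unit returns (multiplier)/4 to its contributor.
This reaches 1 exactly when the multiplier is 4.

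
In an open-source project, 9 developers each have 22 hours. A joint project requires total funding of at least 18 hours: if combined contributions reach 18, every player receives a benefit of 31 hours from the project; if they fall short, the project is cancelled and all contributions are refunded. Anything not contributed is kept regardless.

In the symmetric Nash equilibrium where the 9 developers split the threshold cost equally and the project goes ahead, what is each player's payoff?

Equal share of the threshold: 18/9 = 2.
At this profile no one gains by cutting their contribution: any cut drops the total below 18, the project is cancelled, contributions are refunded, and the deviator ends with 22, which is less than 22 − 2 + 31 = 51. Contributing more than 2 just wastes the excess. So contributing exactly 2 is a best response.
Each player's payoff: 22 − 2 + 31 = 51.

51 hours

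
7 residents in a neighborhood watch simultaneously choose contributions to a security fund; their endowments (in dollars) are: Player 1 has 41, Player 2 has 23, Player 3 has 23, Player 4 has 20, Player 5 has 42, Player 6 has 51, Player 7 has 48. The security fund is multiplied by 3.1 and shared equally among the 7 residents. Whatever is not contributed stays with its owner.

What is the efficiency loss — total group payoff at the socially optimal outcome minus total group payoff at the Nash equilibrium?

The private return per contributed unit is 3.1/7 = 0.4429 < 1 for every player regardless of endowment, so the Nash equilibrium is zero contribution and the group total is Σ E_j = 41 + 23 + 23 + 20 + 42 + 51 + 48 = 248.
Each contributed unit returns 3.100 to the group, so the social optimum is full contribution by everyone: group total = 3.100 × 248 = 768.80.
Efficiency loss = (3.100 − 1) × 248 = 520.80.

520.80 dollars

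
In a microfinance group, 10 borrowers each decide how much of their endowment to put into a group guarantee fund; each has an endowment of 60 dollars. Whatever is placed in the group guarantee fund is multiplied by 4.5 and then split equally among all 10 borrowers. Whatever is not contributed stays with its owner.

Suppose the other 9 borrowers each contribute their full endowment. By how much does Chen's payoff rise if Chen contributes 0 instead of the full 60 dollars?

33.00 dollars

Switching from a contribution of 60 to 0 lets Chen keep an extra 60 dollars, but lowers the group guarantee fund by 60, which costs Chen their own share of that drop: 4.5/10 × 60 = 27.00.
Net gain = 60 − 27.00 = 33.00. The private return per contributed unit (0.4500) is below 1, so free-riding is indeed the best response regardless of what the others do.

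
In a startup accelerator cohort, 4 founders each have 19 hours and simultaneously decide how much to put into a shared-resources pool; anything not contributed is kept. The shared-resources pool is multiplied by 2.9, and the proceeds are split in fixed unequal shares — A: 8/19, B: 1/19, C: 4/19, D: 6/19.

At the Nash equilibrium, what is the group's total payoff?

For player j, contributing a unit is worthwhile iff 2.9 × (j's share) ≥ 1, i.e. iff j's share is at least 0.3448.
Only A (8/19) clears that bar, contributing 19; the remaining 3 contribute 0. Total contributed: 19.
The shared-resources pool pays out 2.9 × 19 = 55.10 in total (split across the unequal shares, but the aggregate is all that matters for the group sum).
The 3 free-riders keep 19 each, adding 57. Group total = 57 + 55.10 = 112.10.

112.10 hours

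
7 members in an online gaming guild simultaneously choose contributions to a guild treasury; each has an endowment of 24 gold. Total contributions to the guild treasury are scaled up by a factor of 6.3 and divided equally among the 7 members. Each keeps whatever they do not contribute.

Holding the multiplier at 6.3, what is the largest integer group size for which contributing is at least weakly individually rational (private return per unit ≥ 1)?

6

Private return per unit is 6.3/(group size), which is ≥ 1 whenever the group size is ≤ 6.3.
The largest such integer is 6.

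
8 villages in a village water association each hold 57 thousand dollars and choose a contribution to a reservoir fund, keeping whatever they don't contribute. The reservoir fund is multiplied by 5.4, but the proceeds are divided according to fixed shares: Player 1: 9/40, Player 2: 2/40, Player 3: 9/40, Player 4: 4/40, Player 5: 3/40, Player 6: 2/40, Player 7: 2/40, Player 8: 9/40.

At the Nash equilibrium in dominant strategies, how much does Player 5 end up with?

126.26 thousand dollars

A player with share s gets back 5.4·s per unit contributed, so full contribution is dominant for anyone with s > 1/5.4 = 0.1852 and zero contribution is dominant for anyone below.
Player 1, Player 3 and Player 8 are above the threshold, contributing 57 each; the remaining 5 contribute 0. Total contributed: 171.
Player 5 keeps 57 and receives 5.4 × 171 × 3/40 = 69.26 from the reservoir fund, for a payoff of 126.26.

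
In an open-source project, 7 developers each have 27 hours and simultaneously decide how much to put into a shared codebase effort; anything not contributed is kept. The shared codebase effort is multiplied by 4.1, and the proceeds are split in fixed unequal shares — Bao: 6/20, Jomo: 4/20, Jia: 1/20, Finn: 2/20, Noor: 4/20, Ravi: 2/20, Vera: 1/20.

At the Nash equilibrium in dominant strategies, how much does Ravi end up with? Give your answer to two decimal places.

38.07 hours

Each unit j contributes comes back to j as 4.1 × (j's share), so j prefers to contribute only if that share exceeds 1/4.1 = 0.2439; otherwise keeping the unit dominates.
The only share above 0.2439 is Bao's 6/20, contributing 27; the remaining 6 contribute 0. Total contributed: 27.
Ravi keeps 27 and receives 4.1 × 27 × 2/20 = 11.07 from the shared codebase effort, for a payoff of 38.07.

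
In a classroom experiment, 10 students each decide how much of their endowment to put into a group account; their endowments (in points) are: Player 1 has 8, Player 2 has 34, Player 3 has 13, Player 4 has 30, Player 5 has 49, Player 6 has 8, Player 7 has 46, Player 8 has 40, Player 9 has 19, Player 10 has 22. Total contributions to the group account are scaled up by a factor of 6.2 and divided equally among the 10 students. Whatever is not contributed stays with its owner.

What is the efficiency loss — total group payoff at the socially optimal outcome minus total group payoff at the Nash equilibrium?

The private return per contributed unit is 6.2/10 = 0.6200 < 1 for every player regardless of endowment, so the Nash equilibrium is zero contribution and the group total is Σ E_j = 8 + 34 + 13 + 30 + 49 + 8 + 46 + 40 + 19 + 22 = 269.
Each contributed unit returns 6.200 to the group, so the social optimum is full contribution by everyone: group total = 6.200 × 269 = 1667.80.
Efficiency loss = (6.200 − 1) × 269 = 1398.80.

1398.80 points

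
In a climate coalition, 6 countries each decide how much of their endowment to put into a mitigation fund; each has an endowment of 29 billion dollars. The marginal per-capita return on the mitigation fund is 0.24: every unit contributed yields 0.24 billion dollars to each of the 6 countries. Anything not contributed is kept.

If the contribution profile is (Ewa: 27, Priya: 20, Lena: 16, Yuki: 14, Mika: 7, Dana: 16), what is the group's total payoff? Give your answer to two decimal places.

218.00 billion dollars

Total contributed: 27 + 20 + 16 + 14 + 7 + 16 = 100; total kept: 6 × 29 − 100 = 74.
The mitigation fund pays out 0.24 × 6 × 100 = 144.00 in aggregate.
Group total = 74 + 144.00 = 218.00.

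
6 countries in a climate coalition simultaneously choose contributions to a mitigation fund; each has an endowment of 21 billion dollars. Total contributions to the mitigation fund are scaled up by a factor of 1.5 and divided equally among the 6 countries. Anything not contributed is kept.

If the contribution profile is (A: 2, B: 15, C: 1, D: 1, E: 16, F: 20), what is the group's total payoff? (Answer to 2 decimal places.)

Total contributed: 2 + 15 + 1 + 1 + 16 + 20 = 55; total kept: 6 × 21 − 55 = 71.
The mitigation fund pays out 1.5 × 55 = 82.50 in aggregate.
Group total = 71 + 82.50 = 153.50.

153.50 billion dollars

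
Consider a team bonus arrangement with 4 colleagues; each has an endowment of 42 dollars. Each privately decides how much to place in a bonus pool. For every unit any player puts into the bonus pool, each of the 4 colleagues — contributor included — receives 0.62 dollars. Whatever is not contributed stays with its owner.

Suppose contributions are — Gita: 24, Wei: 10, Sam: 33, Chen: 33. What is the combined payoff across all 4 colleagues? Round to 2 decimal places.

Total contributed: 24 + 10 + 33 + 33 = 100; total kept: 4 × 42 − 100 = 68.
The bonus pool pays out 0.62 × 4 × 100 = 248.00 in aggregate.
Group total = 68 + 248.00 = 316.00.

316.00 dollars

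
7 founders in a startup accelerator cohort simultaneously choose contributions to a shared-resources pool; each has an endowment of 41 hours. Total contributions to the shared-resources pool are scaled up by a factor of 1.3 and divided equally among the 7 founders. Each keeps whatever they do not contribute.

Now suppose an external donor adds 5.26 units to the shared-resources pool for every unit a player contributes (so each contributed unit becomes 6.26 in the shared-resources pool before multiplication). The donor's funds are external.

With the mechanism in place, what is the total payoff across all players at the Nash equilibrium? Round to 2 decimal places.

2335.61 hours

With the mechanism, a contributed unit returns 1.3 × 6.26 / 7 = 1.1626 per unit of net cost to the contributor — now above 1 — so contributing fully is weakly dominant for every player.
At the Nash equilibrium everyone contributes 41. Group total payoff = 1.3 × 6.26 × 287 = 2335.61.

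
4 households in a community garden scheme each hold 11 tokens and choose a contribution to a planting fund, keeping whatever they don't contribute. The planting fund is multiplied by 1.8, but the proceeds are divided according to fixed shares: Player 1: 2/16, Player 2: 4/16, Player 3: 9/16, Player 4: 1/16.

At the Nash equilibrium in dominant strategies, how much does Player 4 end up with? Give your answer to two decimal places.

Player j's private return per contributed unit is 1.8 × (j's share). Contributing is weakly dominant for j when that share is at least 1/1.8 = 0.5556, and contributing 0 is dominant otherwise.
The only share above 0.5556 is Player 3's 9/16, contributing 11; the remaining 3 contribute 0. Total contributed: 11.
Player 4 keeps 11 and receives 1.8 × 11 × 1/16 = 1.24 from the planting fund, for a payoff of 12.24.

12.24 tokens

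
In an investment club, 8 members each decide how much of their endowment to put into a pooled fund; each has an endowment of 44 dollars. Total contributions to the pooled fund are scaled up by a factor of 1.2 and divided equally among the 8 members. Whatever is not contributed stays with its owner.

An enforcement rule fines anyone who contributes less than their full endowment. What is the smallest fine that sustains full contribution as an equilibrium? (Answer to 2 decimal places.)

37.40 dollars

Given the others contribute fully, the best deviation is to contribute 0 (any partial contribution still incurs the fine and gives up units whose private return 0.1500 is below 1).
Deviating from 44 to 0 saves 44 dollars but forfeits the deviator's share of the drop in the pooled fund: 1.2/8 × 44 = 6.60.
So the deviation gain is 44 − 6.60 = 37.40, and the fine must be at least 37.40 dollars to wipe it out.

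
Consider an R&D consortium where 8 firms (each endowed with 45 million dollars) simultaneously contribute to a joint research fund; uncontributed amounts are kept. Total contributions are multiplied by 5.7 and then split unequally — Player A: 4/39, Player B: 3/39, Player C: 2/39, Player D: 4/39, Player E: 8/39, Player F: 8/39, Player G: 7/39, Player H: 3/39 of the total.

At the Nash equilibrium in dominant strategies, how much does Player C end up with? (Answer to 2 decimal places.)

84.46 million dollars

A player with share s gets back 5.7·s per unit contributed, so full contribution is dominant for anyone with s > 1/5.7 = 0.1754 and zero contribution is dominant for anyone below.
The shares above 0.1754 belong to Player E, Player F and Player G, contributing 45 each; the remaining 5 contribute 0. Total contributed: 135.
Player C keeps 45 and receives 5.7 × 135 × 2/39 = 39.46 from the joint research fund, for a payoff of 84.46.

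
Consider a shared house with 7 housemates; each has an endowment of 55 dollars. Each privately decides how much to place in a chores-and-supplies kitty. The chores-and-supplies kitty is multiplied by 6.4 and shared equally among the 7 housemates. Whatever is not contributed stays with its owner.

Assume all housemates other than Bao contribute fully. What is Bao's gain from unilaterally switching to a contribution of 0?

4.71 dollars

Switching from a contribution of 55 to 0 lets Bao keep an extra 55 dollars, but lowers the chores-and-supplies kitty by 55, which costs Bao their own share of that drop: 6.4/7 × 55 = 50.29.
Net gain = 55 − 50.29 = 4.71. The private return per contributed unit (0.9143) is below 1, so free-riding is indeed the best response regardless of what the others do.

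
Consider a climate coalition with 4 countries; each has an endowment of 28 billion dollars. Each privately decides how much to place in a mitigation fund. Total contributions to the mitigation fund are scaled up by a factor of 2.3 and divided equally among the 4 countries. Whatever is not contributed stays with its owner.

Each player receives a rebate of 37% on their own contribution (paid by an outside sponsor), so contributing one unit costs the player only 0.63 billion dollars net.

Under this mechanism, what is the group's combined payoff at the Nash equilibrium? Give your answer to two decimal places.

112.00 billion dollars

Even with the mechanism, each unit contributed returns only (2.3/4) / 0.63 = 0.9127 per unit of net cost, so contributing nothing is still dominant.
Everyone keeps their endowment and the group total is 4 × 28 = 112.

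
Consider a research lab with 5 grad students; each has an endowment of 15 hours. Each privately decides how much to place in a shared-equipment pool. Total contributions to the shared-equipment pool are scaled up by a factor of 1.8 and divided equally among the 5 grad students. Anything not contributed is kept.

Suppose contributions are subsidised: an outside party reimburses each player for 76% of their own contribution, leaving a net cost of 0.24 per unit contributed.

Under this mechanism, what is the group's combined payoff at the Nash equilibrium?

192.00 hours

With the mechanism, a contributed unit returns (1.8/5) / 0.24 = 1.5000 per unit of net cost to the contributor — now above 1 — so contributing fully is weakly dominant for every player.
At the Nash equilibrium everyone contributes 15. Group total payoff = 5 × (15 × 0.76 + 1.8 × 15) = 192.00.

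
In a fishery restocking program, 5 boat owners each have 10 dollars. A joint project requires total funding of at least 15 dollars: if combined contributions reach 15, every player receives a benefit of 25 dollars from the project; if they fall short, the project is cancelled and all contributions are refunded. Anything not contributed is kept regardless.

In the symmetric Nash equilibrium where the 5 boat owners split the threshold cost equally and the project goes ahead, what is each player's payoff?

32 dollars

Equal share of the threshold: 15/5 = 3.
At this profile no one gains by cutting their contribution: any cut drops the total below 15, the project is cancelled, contributions are refunded, and the deviator ends with 10, which is less than 10 − 3 + 25 = 32. Contributing more than 3 just wastes the excess. So contributing exactly 3 is a best response.
Each player's payoff: 10 − 3 + 25 = 32.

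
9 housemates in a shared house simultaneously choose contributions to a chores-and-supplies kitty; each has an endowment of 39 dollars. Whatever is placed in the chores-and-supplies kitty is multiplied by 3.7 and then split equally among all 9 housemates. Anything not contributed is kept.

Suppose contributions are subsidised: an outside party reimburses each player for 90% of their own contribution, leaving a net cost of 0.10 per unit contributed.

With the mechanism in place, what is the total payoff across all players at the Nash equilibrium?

The effective private return per unit is now (3.7/9) / 0.10 = 4.1111 > 1, so every player's dominant strategy flips to full contribution.
At the Nash equilibrium everyone contributes 39. Group total payoff = 9 × (39 × 0.90 + 3.7 × 39) = 1614.60.

1614.60 dollars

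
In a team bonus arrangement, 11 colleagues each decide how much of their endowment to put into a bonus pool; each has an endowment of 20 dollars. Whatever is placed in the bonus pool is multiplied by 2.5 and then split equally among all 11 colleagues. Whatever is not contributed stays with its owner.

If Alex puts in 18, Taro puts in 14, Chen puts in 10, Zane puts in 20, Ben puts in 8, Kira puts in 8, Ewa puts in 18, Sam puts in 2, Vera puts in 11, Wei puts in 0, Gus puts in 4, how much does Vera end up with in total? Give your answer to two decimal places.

34.68 dollars

Total contributed: 18 + 14 + 10 + 20 + 8 + 8 + 18 + 2 + 11 + 0 + 4 = 113.
Each receives 2.5 × 113 / 11 = 25.68 from the bonus pool.
Vera keeps 20 − 11 = 9, so Vera's payoff is 9 + 25.68 = 34.68.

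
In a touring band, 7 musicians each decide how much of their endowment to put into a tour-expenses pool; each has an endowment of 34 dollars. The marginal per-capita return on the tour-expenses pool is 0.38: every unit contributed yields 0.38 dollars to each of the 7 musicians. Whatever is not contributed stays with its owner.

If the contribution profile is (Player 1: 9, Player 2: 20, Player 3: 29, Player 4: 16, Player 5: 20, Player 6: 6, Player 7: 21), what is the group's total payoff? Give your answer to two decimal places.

Total contributed: 9 + 20 + 29 + 16 + 20 + 6 + 21 = 121; total kept: 7 × 34 − 121 = 117.
The tour-expenses pool pays out 0.38 × 7 × 121 = 321.86 in aggregate.
Group total = 117 + 321.86 = 438.86.

438.86 dollars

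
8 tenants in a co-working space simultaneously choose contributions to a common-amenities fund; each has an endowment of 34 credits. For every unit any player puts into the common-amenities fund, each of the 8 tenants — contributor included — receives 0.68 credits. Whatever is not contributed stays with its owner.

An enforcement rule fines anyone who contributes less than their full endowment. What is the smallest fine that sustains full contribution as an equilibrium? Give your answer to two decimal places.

10.88 credits

Given the others contribute fully, the best deviation is to contribute 0 (any partial contribution still incurs the fine and gives up units whose private return 0.68 is below 1).
Deviating from 34 to 0 saves 34 credits but forfeits the deviator's share of the drop in the common-amenities fund: 0.68 × 34 = 23.12.
So the deviation gain is 34 − 23.12 = 10.88, and the fine must be at least 10.88 credits to wipe it out.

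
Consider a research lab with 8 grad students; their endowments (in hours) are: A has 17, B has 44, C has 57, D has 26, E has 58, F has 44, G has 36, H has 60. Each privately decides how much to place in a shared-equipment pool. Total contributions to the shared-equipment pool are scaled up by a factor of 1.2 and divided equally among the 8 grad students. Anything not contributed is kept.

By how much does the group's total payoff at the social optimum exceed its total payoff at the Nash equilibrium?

The private return per contributed unit is 1.2/8 = 0.1500 < 1 for every player regardless of endowment, so the Nash equilibrium is zero contribution and the group total is Σ E_j = 17 + 44 + 57 + 26 + 58 + 44 + 36 + 60 = 342.
Each contributed unit returns 1.200 to the group, so the social optimum is full contribution by everyone: group total = 1.200 × 342 = 410.40.
Efficiency loss = (1.200 − 1) × 342 = 68.40.

68.40 hours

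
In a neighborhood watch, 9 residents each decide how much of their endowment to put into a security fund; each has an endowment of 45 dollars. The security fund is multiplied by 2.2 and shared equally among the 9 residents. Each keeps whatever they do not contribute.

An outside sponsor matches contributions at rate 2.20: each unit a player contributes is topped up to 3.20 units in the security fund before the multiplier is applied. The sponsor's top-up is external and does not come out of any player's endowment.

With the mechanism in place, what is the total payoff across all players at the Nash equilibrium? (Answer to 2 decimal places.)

With the mechanism, a contributed unit returns 2.2 × 3.20 / 9 = 0.7822 per unit of net cost — still below 1 — so contributing 0 remains dominant for every player.
Everyone keeps their endowment and the group total is 9 × 45 = 405.

405.00 dollars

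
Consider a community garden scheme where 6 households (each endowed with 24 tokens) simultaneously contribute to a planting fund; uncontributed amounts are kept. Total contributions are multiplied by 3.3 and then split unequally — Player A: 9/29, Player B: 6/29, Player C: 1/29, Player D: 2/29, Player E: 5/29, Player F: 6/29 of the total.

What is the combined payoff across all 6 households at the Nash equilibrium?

199.20 tokens

Each unit j contributes comes back to j as 3.3 × (j's share), so j prefers to contribute only if that share exceeds 1/3.3 = 0.3030; otherwise keeping the unit dominates.
The only share above 0.3030 is Player A's 9/29, contributing 24; the remaining 5 contribute 0. Total contributed: 24.
The planting fund pays out 3.3 × 24 = 79.20 in total (split across the unequal shares, but the aggregate is all that matters for the group sum).
The 5 free-riders keep 24 each, adding 120. Group total = 120 + 79.20 = 199.20.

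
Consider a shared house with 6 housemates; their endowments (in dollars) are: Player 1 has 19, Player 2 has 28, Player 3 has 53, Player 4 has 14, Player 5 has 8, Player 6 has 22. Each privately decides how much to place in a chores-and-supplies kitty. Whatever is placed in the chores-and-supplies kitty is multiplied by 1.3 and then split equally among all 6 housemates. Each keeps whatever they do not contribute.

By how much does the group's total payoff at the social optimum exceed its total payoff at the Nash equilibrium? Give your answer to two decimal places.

43.20 dollars

The private return per contributed unit is 1.3/6 = 0.2167 < 1 for every player regardless of endowment, so the Nash equilibrium is zero contribution and the group total is Σ E_j = 19 + 28 + 53 + 14 + 8 + 22 = 144.
Each contributed unit returns 1.300 to the group, so the social optimum is full contribution by everyone: group total = 1.300 × 144 = 187.20.
Efficiency loss = (1.300 − 1) × 144 = 43.20.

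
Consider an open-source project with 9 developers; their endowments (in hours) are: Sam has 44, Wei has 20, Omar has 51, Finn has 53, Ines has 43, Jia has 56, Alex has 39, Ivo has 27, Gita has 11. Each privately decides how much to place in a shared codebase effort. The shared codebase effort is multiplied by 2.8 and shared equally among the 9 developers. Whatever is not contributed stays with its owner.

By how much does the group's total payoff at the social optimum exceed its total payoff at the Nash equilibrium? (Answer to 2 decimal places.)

The private return per contributed unit is 2.8/9 = 0.3111 < 1 for every player regardless of endowment, so the Nash equilibrium is zero contribution and the group total is Σ E_j = 44 + 20 + 51 + 53 + 43 + 56 + 39 + 27 + 11 = 344.
Each contributed unit returns 2.800 to the group, so the social optimum is full contribution by everyone: group total = 2.800 × 344 = 963.20.
Efficiency loss = (2.800 − 1) × 344 = 619.20.

619.20 hours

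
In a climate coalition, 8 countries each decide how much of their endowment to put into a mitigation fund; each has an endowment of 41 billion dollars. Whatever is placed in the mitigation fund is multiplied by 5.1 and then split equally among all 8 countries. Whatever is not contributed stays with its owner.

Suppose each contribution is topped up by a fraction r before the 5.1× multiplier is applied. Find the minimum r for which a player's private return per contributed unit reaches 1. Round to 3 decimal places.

With matching at rate r, one contributed unit becomes (1 + r) in the mitigation fund and returns 5.1 × (1 + r) / 8 to the contributor.
Setting this equal to 1: 1 + r = 8/5.1 = 1.5686.
So the minimum matching rate is r = 1.5686 − 1 = 0.569.

0.569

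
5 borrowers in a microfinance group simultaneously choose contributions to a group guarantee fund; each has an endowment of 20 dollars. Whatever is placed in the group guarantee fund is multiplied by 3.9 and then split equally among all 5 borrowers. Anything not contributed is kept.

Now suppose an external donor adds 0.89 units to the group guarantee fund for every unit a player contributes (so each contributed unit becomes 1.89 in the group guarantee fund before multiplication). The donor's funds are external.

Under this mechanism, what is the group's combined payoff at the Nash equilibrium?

With the mechanism, a contributed unit returns 3.9 × 1.89 / 5 = 1.4742 per unit of net cost to the contributor — now above 1 — so contributing fully is weakly dominant for every player.
At the Nash equilibrium everyone contributes 20. Group total payoff = 3.9 × 1.89 × 100 = 737.10.

737.10 dollars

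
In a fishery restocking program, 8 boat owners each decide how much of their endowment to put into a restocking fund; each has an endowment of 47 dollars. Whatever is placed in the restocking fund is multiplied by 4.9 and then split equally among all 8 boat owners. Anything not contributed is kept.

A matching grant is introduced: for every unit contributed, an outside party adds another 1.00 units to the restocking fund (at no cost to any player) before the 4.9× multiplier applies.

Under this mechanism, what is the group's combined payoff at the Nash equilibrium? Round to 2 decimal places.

3684.80 dollars

Under the mechanism each unit contributed yields 4.9 × 2.00 / 8 = 1.2250 back to its contributor per unit of net cost, which exceeds 1, making full contribution the dominant choice for everyone.
At the Nash equilibrium everyone contributes 47. Group total payoff = 4.9 × 2.00 × 376 = 3684.80.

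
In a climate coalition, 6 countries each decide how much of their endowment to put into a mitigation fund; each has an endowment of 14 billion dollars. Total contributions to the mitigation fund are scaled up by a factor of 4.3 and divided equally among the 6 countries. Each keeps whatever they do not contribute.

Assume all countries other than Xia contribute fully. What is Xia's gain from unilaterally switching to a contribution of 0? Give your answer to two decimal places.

Switching from a contribution of 14 to 0 lets Xia keep an extra 14 billion dollars, but lowers the mitigation fund by 14, which costs Xia their own share of that drop: 4.3/6 × 14 = 10.03.
Net gain = 14 − 10.03 = 3.97. The private return per contributed unit (0.7167) is below 1, so free-riding is indeed the best response regardless of what the others do.

3.97 billion dollars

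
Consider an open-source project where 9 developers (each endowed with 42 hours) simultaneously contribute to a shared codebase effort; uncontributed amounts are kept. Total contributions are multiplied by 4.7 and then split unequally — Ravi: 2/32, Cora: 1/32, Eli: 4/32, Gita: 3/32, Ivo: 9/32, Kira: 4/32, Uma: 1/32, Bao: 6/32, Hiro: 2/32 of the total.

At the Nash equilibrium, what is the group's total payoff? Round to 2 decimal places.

Each unit j contributes comes back to j as 4.7 × (j's share), so j prefers to contribute only if that share exceeds 1/4.7 = 0.2128; otherwise keeping the unit dominates.
Only Ivo (9/32) clears that bar, contributing 42; the remaining 8 contribute 0. Total contributed: 42.
The shared codebase effort pays out 4.7 × 42 = 197.40 in total (split across the unequal shares, but the aggregate is all that matters for the group sum).
The 8 free-riders keep 42 each, adding 336. Group total = 336 + 197.40 = 533.40.

533.40 hours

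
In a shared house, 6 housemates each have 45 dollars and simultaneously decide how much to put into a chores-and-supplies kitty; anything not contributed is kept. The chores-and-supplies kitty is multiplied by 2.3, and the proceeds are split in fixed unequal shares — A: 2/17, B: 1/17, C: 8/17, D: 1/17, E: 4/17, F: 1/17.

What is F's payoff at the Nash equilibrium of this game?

Each unit j contributes comes back to j as 2.3 × (j's share), so j prefers to contribute only if that share exceeds 1/2.3 = 0.4348; otherwise keeping the unit dominates.
The only share above 0.4348 is C's 8/17, contributing 45; the remaining 5 contribute 0. Total contributed: 45.
F keeps 45 and receives 2.3 × 45 × 1/17 = 6.09 from the chores-and-supplies kitty, for a payoff of 51.09.

51.09 dollars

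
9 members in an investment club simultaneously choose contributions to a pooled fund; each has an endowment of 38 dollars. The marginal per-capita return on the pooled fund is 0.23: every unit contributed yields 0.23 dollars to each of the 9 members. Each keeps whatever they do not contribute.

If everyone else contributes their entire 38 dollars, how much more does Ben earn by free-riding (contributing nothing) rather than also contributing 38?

29.26 dollars

Switching from a contribution of 38 to 0 lets Ben keep an extra 38 dollars, but lowers the pooled fund by 38, which costs Ben their own share of that drop: 0.23 × 38 = 8.74.
Net gain = 38 − 8.74 = 29.26. The private return per contributed unit (0.23) is below 1, so free-riding is indeed the best response regardless of what the others do.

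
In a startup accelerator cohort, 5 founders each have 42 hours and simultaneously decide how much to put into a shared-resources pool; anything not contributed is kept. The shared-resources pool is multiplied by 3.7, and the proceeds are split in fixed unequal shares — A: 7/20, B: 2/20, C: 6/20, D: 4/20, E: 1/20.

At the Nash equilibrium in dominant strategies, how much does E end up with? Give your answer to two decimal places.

57.54 hours

Each unit j contributes comes back to j as 3.7 × (j's share), so j prefers to contribute only if that share exceeds 1/3.7 = 0.2703; otherwise keeping the unit dominates.
A and C are above the threshold, contributing 42 each; the remaining 3 contribute 0. Total contributed: 84.
E keeps 42 and receives 3.7 × 84 × 1/20 = 15.54 from the shared-resources pool, for a payoff of 57.54.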